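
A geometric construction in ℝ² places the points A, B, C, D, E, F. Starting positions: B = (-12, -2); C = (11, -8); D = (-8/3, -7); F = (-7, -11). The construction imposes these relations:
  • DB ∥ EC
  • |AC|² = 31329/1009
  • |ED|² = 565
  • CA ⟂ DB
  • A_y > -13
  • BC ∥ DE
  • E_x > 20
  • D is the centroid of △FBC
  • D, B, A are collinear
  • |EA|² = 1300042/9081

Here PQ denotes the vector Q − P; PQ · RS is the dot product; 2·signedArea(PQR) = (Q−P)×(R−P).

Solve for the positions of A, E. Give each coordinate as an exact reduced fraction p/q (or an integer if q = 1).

A = (8444/1009, -13028/1009)
E = (61/3, -13)

1. A_x = 8444/1009  [D, B, A are collinear ∩ CA ⟂ DB]
2. A_y = -13028/1009  [D, B, A are collinear ∩ CA ⟂ DB]
   → A = (8444/1009, -13028/1009)
3. E_x = 61/3  [DB ∥ EC ∩ BC ∥ DE]
4. E_y = -13  [DB ∥ EC ∩ BC ∥ DE]
   → E = (61/3, -13)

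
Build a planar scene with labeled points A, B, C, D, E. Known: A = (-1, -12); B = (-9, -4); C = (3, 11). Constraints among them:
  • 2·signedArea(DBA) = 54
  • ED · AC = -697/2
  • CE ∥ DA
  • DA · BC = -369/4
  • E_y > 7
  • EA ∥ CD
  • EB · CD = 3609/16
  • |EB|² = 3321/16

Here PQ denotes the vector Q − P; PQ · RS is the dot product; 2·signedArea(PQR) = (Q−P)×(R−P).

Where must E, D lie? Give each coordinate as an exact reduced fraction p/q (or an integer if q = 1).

D = (2, -33/4)
E = (0, 29/4)

1. D_x = 2  [DA · BC = -369/4 ∩ 2·signedArea(DBA) = 54]
2. D_y = -33/4  [DA · BC = -369/4 ∩ 2·signedArea(DBA) = 54]
   → D = (2, -33/4)
3. E_x = 0  [EB · CD = 3609/16 ∩ CE ∥ DA]
4. E_y = 29/4  [EB · CD = 3609/16 ∩ CE ∥ DA]
   → E = (0, 29/4)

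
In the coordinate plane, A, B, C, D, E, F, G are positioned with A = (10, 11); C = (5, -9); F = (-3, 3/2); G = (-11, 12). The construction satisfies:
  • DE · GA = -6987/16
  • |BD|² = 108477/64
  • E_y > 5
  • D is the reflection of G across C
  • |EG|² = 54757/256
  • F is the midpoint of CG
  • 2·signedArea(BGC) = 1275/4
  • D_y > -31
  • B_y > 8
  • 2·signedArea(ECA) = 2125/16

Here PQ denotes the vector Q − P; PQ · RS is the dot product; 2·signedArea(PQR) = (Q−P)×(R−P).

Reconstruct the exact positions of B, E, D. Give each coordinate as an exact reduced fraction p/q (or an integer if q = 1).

B = (27/4, 69/8)
D = (21, -30)
E = (15/8, 81/16)

1. D_x = 21  [D is the reflection of G across C]
2. D_y = -30  [D is the reflection of G across C]
   → D = (21, -30)
3. B_x = 27/4  [line 21·x + 16·y + -1119/4 = 0 ∩ |BD|² = 108477/64]
4. B_y = 69/8  [line 21·x + 16·y + -1119/4 = 0 ∩ |BD|² = 108477/64]
   → B = (27/4, 69/8)
5. E_x = 15/8  [2·signedArea(ECA) = 2125/16 ∩ DE · GA = -6987/16]
6. E_y = 81/16  [2·signedArea(ECA) = 2125/16 ∩ DE · GA = -6987/16]
   → E = (15/8, 81/16)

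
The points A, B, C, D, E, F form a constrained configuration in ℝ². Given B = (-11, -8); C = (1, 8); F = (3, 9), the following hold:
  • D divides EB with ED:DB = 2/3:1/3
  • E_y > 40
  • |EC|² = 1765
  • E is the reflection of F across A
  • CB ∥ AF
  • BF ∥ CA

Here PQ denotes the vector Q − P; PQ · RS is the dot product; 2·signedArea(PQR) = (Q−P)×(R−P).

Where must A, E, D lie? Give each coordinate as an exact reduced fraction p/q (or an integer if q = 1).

1. A_x = 15  [CB ∥ AF ∩ BF ∥ CA]
2. A_y = 25  [CB ∥ AF ∩ BF ∥ CA]
   → A = (15, 25)
3. E_x = 27  [E is the reflection of F across A]
4. E_y = 41  [E is the reflection of F across A]
   → E = (27, 41)
5. D_x = 5/3  [D divides EB with ED:DB = 2/3:1/3]
6. D_y = 25/3  [D divides EB with ED:DB = 2/3:1/3]
   → D = (5/3, 25/3)

A = (15, 25)
D = (5/3, 25/3)
E = (27, 41)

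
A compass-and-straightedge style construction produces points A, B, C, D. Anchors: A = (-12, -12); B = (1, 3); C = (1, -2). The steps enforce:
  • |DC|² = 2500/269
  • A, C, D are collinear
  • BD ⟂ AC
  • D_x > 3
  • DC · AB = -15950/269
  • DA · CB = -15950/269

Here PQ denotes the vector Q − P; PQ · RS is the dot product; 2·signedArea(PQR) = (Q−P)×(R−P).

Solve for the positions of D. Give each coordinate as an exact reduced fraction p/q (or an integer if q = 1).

1. D_x = 919/269  [A, C, D are collinear ∩ BD ⟂ AC]
2. D_y = -38/269  [A, C, D are collinear ∩ BD ⟂ AC]
   → D = (919/269, -38/269)

D = (919/269, -38/269)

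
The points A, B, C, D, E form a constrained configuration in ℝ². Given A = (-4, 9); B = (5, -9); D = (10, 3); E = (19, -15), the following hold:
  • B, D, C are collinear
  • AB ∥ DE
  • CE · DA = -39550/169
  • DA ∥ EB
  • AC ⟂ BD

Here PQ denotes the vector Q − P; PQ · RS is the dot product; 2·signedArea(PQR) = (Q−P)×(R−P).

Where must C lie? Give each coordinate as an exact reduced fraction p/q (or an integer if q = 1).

1. C_x = 1700/169  [B, D, C are collinear ∩ AC ⟂ BD]
2. C_y = 531/169  [B, D, C are collinear ∩ AC ⟂ BD]
   → C = (1700/169, 531/169)

C = (1700/169, 531/169)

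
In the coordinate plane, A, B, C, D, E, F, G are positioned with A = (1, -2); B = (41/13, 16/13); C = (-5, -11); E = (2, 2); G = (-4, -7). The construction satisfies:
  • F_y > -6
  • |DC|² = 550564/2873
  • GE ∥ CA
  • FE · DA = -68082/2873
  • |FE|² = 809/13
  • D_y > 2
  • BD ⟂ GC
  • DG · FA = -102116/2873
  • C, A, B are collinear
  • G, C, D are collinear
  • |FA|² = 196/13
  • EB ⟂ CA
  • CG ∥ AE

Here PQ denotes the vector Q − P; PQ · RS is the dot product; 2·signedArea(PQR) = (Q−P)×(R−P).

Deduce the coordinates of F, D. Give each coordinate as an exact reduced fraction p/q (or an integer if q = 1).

D = (-363/221, 537/221)
F = (-15/13, -68/13)

1. D_x = -363/221  [G, C, D are collinear ∩ BD ⟂ GC]
2. D_y = 537/221  [G, C, D are collinear ∩ BD ⟂ GC]
   → D = (-363/221, 537/221)
3. F_x = -15/13  [FE · DA = -68082/2873 ∩ DG · FA = -102116/2873]
4. F_y = -68/13  [FE · DA = -68082/2873 ∩ DG · FA = -102116/2873]
   → F = (-15/13, -68/13)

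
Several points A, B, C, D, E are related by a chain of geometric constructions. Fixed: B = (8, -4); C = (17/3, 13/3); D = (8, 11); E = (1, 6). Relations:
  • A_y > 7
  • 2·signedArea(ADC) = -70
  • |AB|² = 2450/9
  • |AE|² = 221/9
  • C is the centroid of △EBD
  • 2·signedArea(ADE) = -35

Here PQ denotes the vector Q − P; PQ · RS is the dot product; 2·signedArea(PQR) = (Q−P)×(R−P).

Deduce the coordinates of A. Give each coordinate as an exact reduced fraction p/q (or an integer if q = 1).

1. A_x = -11/3  [2·signedArea(ADE) = -35 ∩ 2·signedArea(ADC) = -70]
2. A_y = 23/3  [2·signedArea(ADE) = -35 ∩ 2·signedArea(ADC) = -70]
   → A = (-11/3, 23/3)

A = (-11/3, 23/3)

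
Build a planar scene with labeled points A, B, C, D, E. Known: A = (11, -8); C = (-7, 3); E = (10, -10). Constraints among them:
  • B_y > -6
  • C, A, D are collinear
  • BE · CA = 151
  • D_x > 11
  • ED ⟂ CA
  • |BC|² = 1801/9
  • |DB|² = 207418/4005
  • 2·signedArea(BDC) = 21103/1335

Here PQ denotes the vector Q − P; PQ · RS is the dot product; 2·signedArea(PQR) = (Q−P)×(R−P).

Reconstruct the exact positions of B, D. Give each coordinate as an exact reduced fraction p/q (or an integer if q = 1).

B = (14/3, -5)
D = (4967/445, -3604/445)

1. D_x = 4967/445  [C, A, D are collinear ∩ ED ⟂ CA]
2. D_y = -3604/445  [C, A, D are collinear ∩ ED ⟂ CA]
   → D = (4967/445, -3604/445)
3. B_x = 14/3  [BE · CA = 151 ∩ 2·signedArea(BDC) = 21103/1335]
4. B_y = -5  [BE · CA = 151 ∩ 2·signedArea(BDC) = 21103/1335]
   → B = (14/3, -5)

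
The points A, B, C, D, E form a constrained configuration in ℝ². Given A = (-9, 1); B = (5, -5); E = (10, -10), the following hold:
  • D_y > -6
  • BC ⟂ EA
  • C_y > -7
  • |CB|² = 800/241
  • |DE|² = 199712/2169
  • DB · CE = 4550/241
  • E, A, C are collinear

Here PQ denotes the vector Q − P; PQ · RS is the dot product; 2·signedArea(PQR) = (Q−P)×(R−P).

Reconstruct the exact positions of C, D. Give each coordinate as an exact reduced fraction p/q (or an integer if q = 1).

1. C_x = 985/241  [E, A, C are collinear ∩ BC ⟂ EA]
2. C_y = -1585/241  [E, A, C are collinear ∩ BC ⟂ EA]
   → C = (985/241, -1585/241)
3. D_x = 1226/723  [line -1425/241·x + 825/241·y + 6700/241 = 0 ∩ |DE|² = 199712/2169]
4. D_y = -3754/723  [line -1425/241·x + 825/241·y + 6700/241 = 0 ∩ |DE|² = 199712/2169]
   → D = (1226/723, -3754/723)

C = (985/241, -1585/241)
D = (1226/723, -3754/723)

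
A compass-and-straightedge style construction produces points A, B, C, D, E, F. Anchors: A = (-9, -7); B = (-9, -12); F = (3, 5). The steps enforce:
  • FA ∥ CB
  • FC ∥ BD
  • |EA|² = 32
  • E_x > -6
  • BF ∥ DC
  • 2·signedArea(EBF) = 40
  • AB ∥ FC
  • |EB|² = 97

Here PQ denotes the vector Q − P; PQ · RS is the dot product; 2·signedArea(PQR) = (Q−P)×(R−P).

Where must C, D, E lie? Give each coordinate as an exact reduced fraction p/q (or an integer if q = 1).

1. C_x = 3  [FA ∥ CB ∩ AB ∥ FC]
2. C_y = 0  [FA ∥ CB ∩ AB ∥ FC]
   → C = (3, 0)
3. D_x = -9  [BF ∥ DC ∩ FC ∥ BD]
4. D_y = -17  [BF ∥ DC ∩ FC ∥ BD]
   → D = (-9, -17)
5. E_x = -5  [line -17·x + 12·y + -49 = 0 ∩ |EB|² = 97]
6. E_y = -3  [line -17·x + 12·y + -49 = 0 ∩ |EB|² = 97]
   → E = (-5, -3)

C = (3, 0)
D = (-9, -17)
E = (-5, -3)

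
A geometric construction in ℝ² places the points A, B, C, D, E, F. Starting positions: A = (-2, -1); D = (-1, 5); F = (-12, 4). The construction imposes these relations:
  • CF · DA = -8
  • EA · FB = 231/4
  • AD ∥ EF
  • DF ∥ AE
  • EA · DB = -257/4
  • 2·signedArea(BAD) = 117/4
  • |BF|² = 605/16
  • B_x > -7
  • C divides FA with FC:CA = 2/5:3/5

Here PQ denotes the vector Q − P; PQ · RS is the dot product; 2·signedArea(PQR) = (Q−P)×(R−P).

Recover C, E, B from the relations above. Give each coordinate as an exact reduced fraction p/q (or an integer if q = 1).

B = (-13/2, 5/4)
C = (-8, 2)
E = (-13, -2)

1. C_x = -8  [C divides FA with FC:CA = 2/5:3/5]
2. C_y = 2  [C divides FA with FC:CA = 2/5:3/5]
   → C = (-8, 2)
3. E_x = -13  [AD ∥ EF ∩ DF ∥ AE]
4. E_y = -2  [AD ∥ EF ∩ DF ∥ AE]
   → E = (-13, -2)
5. B_x = -13/2  [2·signedArea(BAD) = 117/4 ∩ EA · DB = -257/4]
6. B_y = 5/4  [2·signedArea(BAD) = 117/4 ∩ EA · DB = -257/4]
   → B = (-13/2, 5/4)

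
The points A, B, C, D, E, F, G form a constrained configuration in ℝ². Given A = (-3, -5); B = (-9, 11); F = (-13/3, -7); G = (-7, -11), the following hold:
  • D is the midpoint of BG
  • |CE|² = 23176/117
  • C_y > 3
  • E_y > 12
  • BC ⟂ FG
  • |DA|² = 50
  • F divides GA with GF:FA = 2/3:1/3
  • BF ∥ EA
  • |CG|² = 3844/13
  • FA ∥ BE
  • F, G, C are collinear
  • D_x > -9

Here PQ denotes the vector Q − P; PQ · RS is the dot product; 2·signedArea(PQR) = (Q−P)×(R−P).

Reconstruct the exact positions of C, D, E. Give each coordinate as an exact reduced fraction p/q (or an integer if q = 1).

C = (33/13, 43/13)
D = (-8, 0)
E = (-23/3, 13)

1. C_x = 33/13  [F, G, C are collinear ∩ BC ⟂ FG]
2. C_y = 43/13  [F, G, C are collinear ∩ BC ⟂ FG]
   → C = (33/13, 43/13)
3. D_x = -8  [D is the midpoint of BG]
4. D_y = 0  [D is the midpoint of BG]
   → D = (-8, 0)
5. E_x = -23/3  [BF ∥ EA ∩ FA ∥ BE]
6. E_y = 13  [BF ∥ EA ∩ FA ∥ BE]
   → E = (-23/3, 13)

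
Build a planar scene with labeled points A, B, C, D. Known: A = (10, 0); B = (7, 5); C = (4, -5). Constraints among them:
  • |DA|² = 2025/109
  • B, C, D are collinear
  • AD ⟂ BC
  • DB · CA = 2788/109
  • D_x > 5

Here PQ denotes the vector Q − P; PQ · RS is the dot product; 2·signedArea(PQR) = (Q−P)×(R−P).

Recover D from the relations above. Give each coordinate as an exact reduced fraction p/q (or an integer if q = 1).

1. D_x = 640/109  [B, C, D are collinear ∩ AD ⟂ BC]
2. D_y = 135/109  [B, C, D are collinear ∩ AD ⟂ BC]
   → D = (640/109, 135/109)

D = (640/109, 135/109)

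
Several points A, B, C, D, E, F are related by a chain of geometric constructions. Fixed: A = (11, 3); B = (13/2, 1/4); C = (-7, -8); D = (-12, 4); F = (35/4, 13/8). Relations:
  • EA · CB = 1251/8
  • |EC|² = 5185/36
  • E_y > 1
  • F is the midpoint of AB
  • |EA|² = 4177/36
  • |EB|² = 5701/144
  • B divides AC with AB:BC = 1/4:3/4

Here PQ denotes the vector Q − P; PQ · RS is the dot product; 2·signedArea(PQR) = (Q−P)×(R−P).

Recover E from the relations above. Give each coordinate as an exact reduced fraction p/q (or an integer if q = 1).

E = (1/3, 3/2)

1. E_x = 1/3  [line -27/2·x + -33/4·y + 135/8 = 0 ∩ |EC|² = 5185/36]
2. E_y = 3/2  [line -27/2·x + -33/4·y + 135/8 = 0 ∩ |EC|² = 5185/36]
   → E = (1/3, 3/2)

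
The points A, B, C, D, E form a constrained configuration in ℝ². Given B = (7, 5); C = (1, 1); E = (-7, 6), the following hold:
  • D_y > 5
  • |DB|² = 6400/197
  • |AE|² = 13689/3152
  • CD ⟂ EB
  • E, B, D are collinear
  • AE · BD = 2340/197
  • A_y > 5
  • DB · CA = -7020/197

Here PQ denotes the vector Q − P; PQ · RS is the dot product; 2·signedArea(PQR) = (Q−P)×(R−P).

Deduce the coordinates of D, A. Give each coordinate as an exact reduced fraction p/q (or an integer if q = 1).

1. D_x = 259/197  [E, B, D are collinear ∩ CD ⟂ EB]
2. D_y = 1065/197  [E, B, D are collinear ∩ CD ⟂ EB]
   → D = (259/197, 1065/197)
3. A_x = -1939/394  [line 1120/197·x + -80/197·y + 5980/197 = 0 ∩ |AE|² = 13689/3152]
4. A_y = 4611/788  [line 1120/197·x + -80/197·y + 5980/197 = 0 ∩ |AE|² = 13689/3152]
   → A = (-1939/394, 4611/788)

A = (-1939/394, 4611/788)
D = (259/197, 1065/197)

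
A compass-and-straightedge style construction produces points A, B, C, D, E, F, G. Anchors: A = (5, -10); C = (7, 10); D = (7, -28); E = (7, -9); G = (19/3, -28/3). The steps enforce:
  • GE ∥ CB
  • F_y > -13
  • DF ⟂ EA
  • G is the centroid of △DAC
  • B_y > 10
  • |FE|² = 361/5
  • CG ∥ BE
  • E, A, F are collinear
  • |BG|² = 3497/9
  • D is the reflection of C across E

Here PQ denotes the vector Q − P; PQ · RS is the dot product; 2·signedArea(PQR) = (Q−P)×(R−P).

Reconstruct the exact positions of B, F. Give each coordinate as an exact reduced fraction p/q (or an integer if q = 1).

B = (23/3, 31/3)
F = (-3/5, -64/5)

1. B_x = 23/3  [CG ∥ BE ∩ GE ∥ CB]
2. B_y = 31/3  [CG ∥ BE ∩ GE ∥ CB]
   → B = (23/3, 31/3)
3. F_x = -3/5  [E, A, F are collinear ∩ DF ⟂ EA]
4. F_y = -64/5  [E, A, F are collinear ∩ DF ⟂ EA]
   → F = (-3/5, -64/5)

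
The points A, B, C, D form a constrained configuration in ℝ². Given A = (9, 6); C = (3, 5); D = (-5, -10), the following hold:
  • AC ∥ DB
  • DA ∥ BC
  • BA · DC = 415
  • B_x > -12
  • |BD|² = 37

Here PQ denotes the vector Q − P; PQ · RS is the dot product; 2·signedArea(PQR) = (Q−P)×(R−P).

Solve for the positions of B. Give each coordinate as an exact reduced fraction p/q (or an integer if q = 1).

B = (-11, -11)

1. B_x = -11  [DA ∥ BC ∩ AC ∥ DB]
2. B_y = -11  [DA ∥ BC ∩ AC ∥ DB]
   → B = (-11, -11)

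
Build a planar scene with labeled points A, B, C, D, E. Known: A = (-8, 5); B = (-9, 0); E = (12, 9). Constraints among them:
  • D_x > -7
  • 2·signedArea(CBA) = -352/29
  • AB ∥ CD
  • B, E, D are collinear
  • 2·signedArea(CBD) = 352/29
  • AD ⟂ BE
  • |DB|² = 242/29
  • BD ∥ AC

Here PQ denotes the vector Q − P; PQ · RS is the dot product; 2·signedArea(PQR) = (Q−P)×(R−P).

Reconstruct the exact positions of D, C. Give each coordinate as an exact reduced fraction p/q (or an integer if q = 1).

1. D_x = -184/29  [B, E, D are collinear ∩ AD ⟂ BE]
2. D_y = 33/29  [B, E, D are collinear ∩ AD ⟂ BE]
   → D = (-184/29, 33/29)
3. C_x = -155/29  [AB ∥ CD ∩ BD ∥ AC]
4. C_y = 178/29  [AB ∥ CD ∩ BD ∥ AC]
   → C = (-155/29, 178/29)

C = (-155/29, 178/29)
D = (-184/29, 33/29)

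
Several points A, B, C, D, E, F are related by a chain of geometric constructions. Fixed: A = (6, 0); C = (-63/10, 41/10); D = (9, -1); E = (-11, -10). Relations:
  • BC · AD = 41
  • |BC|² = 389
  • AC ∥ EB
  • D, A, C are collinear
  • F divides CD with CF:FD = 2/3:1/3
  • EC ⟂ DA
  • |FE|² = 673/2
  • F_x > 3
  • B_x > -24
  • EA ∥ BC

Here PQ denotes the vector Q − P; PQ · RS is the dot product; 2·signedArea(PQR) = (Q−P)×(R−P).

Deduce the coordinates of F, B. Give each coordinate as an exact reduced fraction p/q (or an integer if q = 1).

1. F_x = 39/10  [F divides CD with CF:FD = 2/3:1/3]
2. F_y = 7/10  [F divides CD with CF:FD = 2/3:1/3]
   → F = (39/10, 7/10)
3. B_x = -233/10  [EA ∥ BC ∩ AC ∥ EB]
4. B_y = -59/10  [EA ∥ BC ∩ AC ∥ EB]
   → B = (-233/10, -59/10)

B = (-233/10, -59/10)
F = (39/10, 7/10)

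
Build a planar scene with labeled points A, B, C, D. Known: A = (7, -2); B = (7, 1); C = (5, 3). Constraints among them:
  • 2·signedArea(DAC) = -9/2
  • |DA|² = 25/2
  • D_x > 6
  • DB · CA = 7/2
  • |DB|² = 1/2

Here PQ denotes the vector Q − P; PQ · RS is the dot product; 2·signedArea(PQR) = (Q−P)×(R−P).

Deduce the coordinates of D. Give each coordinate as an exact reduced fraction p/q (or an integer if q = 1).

1. D_x = 13/2  [2·signedArea(DAC) = -9/2 ∩ DB · CA = 7/2]
2. D_y = 3/2  [2·signedArea(DAC) = -9/2 ∩ DB · CA = 7/2]
   → D = (13/2, 3/2)

D = (13/2, 3/2)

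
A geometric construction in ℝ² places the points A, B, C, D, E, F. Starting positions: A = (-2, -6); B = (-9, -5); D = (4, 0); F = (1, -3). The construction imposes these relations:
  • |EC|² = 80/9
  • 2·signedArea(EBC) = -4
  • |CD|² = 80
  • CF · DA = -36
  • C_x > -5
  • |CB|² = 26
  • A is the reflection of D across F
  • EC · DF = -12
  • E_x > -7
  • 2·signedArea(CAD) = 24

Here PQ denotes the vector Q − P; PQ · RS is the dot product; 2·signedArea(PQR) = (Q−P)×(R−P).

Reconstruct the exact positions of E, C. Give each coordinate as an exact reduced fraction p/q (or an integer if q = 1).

1. C_x = -4  [2·signedArea(CAD) = 24 ∩ CF · DA = -36]
2. C_y = -4  [2·signedArea(CAD) = 24 ∩ CF · DA = -36]
   → C = (-4, -4)
3. E_x = -20/3  [2·signedArea(EBC) = -4 ∩ EC · DF = -12]
4. E_y = -16/3  [2·signedArea(EBC) = -4 ∩ EC · DF = -12]
   → E = (-20/3, -16/3)

C = (-4, -4)
E = (-20/3, -16/3)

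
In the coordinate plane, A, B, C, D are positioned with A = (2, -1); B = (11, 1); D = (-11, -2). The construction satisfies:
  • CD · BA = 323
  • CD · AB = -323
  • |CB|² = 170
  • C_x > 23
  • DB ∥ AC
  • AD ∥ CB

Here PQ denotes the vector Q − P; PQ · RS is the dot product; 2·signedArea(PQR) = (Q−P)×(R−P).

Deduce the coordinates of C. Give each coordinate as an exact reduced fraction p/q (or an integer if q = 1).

C = (24, 2)

1. C_x = 24  [AD ∥ CB ∩ DB ∥ AC]
2. C_y = 2  [AD ∥ CB ∩ DB ∥ AC]
   → C = (24, 2)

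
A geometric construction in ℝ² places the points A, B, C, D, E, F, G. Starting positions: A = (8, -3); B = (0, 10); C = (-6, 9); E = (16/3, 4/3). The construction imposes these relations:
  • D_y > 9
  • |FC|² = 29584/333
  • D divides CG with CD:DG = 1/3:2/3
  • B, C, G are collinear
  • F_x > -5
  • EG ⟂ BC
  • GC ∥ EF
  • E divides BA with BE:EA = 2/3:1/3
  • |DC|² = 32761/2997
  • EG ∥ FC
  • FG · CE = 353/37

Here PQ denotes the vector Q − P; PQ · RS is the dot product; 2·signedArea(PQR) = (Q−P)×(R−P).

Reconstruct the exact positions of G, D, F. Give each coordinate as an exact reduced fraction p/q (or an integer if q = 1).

D = (-304/111, 3178/333)
F = (-494/111, -11/37)
G = (140/37, 1180/111)

1. G_x = 140/37  [B, C, G are collinear ∩ EG ⟂ BC]
2. G_y = 1180/111  [B, C, G are collinear ∩ EG ⟂ BC]
   → G = (140/37, 1180/111)
3. D_x = -304/111  [D divides CG with CD:DG = 1/3:2/3]
4. D_y = 3178/333  [D divides CG with CD:DG = 1/3:2/3]
   → D = (-304/111, 3178/333)
5. F_x = -494/111  [EG ∥ FC ∩ GC ∥ EF]
6. F_y = -11/37  [EG ∥ FC ∩ GC ∥ EF]
   → F = (-494/111, -11/37)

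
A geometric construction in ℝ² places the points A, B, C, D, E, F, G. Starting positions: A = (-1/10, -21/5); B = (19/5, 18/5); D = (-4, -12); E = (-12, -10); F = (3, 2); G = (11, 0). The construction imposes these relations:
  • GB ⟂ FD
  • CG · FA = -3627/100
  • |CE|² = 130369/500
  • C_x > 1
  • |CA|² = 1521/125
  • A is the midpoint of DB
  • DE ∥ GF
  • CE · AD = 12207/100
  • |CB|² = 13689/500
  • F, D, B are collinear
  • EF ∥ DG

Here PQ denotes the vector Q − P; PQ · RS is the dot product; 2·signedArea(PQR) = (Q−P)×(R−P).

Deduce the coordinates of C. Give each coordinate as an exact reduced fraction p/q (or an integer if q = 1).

1. C_x = 73/50  [line 31/10·x + 31/5·y + 217/100 = 0 ∩ |CB|² = 13689/500]
2. C_y = -27/25  [line 31/10·x + 31/5·y + 217/100 = 0 ∩ |CB|² = 13689/500]
   → C = (73/50, -27/25)

C = (73/50, -27/25)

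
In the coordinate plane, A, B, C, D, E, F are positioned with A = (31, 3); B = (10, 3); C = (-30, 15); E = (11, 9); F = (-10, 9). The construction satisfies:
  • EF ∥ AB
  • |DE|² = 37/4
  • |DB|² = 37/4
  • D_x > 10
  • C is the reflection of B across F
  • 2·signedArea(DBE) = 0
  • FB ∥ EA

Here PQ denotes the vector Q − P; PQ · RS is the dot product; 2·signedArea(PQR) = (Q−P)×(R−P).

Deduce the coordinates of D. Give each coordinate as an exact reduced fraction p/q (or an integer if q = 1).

1. D_x = 21/2  [line -6·x + 1·y + 57 = 0 ∩ |DB|² = 37/4]
2. D_y = 6  [line -6·x + 1·y + 57 = 0 ∩ |DB|² = 37/4]
   → D = (21/2, 6)

D = (21/2, 6)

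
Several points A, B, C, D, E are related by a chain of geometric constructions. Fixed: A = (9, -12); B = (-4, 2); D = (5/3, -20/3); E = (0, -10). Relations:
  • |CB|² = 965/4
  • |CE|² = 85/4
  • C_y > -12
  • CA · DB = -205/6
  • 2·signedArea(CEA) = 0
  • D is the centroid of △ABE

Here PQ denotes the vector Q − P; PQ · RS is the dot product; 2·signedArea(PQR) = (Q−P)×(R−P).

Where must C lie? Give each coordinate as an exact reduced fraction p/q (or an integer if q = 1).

C = (9/2, -11)

1. C_x = 9/2  [2·signedArea(CEA) = 0 ∩ CA · DB = -205/6]
2. C_y = -11  [2·signedArea(CEA) = 0 ∩ CA · DB = -205/6]
   → C = (9/2, -11)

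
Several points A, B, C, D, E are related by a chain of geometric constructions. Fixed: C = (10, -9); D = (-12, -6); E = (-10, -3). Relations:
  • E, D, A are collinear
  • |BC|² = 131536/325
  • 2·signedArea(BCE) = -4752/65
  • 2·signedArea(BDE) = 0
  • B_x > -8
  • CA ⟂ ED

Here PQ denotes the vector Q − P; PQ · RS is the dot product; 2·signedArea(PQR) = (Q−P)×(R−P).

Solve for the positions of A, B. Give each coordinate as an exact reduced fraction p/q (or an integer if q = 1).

A = (-86/13, 27/13)
B = (-518/65, 3/65)

1. A_x = -86/13  [E, D, A are collinear ∩ CA ⟂ ED]
2. A_y = 27/13  [E, D, A are collinear ∩ CA ⟂ ED]
   → A = (-86/13, 27/13)
3. B_x = -518/65  [2·signedArea(BDE) = 0 ∩ 2·signedArea(BCE) = -4752/65]
4. B_y = 3/65  [2·signedArea(BDE) = 0 ∩ 2·signedArea(BCE) = -4752/65]
   → B = (-518/65, 3/65)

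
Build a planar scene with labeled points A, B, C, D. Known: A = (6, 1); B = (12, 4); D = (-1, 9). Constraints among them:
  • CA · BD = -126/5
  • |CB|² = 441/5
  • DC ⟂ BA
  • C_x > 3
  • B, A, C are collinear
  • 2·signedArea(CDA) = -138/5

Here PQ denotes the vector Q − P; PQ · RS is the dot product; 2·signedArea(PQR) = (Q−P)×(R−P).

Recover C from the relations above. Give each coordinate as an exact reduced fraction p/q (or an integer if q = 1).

1. C_x = 18/5  [B, A, C are collinear ∩ DC ⟂ BA]
2. C_y = -1/5  [B, A, C are collinear ∩ DC ⟂ BA]
   → C = (18/5, -1/5)

C = (18/5, -1/5)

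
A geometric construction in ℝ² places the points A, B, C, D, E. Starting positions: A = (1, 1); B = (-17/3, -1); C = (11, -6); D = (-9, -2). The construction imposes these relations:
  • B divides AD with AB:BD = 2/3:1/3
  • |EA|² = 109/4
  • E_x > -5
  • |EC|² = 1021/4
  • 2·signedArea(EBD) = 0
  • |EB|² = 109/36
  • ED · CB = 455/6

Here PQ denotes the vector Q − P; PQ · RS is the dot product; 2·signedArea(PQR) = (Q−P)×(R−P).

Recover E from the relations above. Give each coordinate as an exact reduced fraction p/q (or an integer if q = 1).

E = (-4, -1/2)

1. E_x = -4  [2·signedArea(EBD) = 0 ∩ ED · CB = 455/6]
2. E_y = -1/2  [2·signedArea(EBD) = 0 ∩ ED · CB = 455/6]
   → E = (-4, -1/2)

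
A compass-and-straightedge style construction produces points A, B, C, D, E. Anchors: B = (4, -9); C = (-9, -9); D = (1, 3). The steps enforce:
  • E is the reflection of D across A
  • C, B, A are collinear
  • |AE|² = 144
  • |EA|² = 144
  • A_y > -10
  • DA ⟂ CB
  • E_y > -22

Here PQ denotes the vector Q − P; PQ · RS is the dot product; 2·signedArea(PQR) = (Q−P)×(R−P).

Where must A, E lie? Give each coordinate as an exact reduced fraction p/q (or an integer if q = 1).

1. A_x = 1  [C, B, A are collinear ∩ DA ⟂ CB]
2. A_y = -9  [C, B, A are collinear ∩ DA ⟂ CB]
   → A = (1, -9)
3. E_x = 1  [E is the reflection of D across A]
4. E_y = -21  [E is the reflection of D across A]
   → E = (1, -21)

A = (1, -9)
E = (1, -21)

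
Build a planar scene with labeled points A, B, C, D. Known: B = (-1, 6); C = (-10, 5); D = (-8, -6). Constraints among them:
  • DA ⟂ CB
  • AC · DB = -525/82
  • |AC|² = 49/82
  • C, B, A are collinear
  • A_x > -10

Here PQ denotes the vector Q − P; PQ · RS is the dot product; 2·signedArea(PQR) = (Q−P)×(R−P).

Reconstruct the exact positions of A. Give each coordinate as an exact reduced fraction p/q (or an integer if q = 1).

A = (-757/82, 417/82)

1. A_x = -757/82  [C, B, A are collinear ∩ DA ⟂ CB]
2. A_y = 417/82  [C, B, A are collinear ∩ DA ⟂ CB]
   → A = (-757/82, 417/82)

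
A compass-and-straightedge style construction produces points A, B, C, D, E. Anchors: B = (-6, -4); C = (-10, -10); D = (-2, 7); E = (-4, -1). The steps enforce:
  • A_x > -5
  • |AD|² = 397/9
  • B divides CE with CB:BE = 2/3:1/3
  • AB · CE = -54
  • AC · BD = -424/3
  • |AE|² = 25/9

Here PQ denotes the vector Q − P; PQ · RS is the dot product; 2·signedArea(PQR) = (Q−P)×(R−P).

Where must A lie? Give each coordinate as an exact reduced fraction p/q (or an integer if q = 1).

A = (-4, 2/3)

1. A_x = -4  [AB · CE = -54 ∩ AC · BD = -424/3]
2. A_y = 2/3  [AB · CE = -54 ∩ AC · BD = -424/3]
   → A = (-4, 2/3)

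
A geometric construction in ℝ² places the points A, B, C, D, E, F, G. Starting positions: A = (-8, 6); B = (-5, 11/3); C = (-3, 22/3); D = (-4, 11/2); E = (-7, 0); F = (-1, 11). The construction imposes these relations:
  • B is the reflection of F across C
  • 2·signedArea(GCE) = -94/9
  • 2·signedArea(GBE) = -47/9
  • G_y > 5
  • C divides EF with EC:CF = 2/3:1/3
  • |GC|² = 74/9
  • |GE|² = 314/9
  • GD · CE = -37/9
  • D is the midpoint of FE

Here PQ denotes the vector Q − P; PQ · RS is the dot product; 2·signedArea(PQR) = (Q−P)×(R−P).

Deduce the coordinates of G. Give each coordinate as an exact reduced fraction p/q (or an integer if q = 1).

1. G_x = -16/3  [2·signedArea(GCE) = -94/9 ∩ GD · CE = -37/9]
2. G_y = 17/3  [2·signedArea(GCE) = -94/9 ∩ GD · CE = -37/9]
   → G = (-16/3, 17/3)

G = (-16/3, 17/3)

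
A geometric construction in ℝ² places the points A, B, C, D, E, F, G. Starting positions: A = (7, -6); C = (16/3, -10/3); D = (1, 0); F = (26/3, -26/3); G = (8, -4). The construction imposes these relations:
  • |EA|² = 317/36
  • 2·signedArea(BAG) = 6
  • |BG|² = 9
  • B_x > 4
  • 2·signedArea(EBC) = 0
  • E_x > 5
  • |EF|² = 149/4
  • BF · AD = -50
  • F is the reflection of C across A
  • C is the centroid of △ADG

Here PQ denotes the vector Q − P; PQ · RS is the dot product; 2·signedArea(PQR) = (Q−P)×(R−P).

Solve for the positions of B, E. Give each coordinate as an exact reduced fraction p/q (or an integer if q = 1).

B = (5, -4)
E = (31/6, -11/3)

1. B_x = 5  [2·signedArea(BAG) = 6 ∩ BF · AD = -50]
2. B_y = -4  [2·signedArea(BAG) = 6 ∩ BF · AD = -50]
   → B = (5, -4)
3. E_x = 31/6  [line -2/3·x + 1/3·y + 14/3 = 0 ∩ |EF|² = 149/4]
4. E_y = -11/3  [line -2/3·x + 1/3·y + 14/3 = 0 ∩ |EF|² = 149/4]
   → E = (31/6, -11/3)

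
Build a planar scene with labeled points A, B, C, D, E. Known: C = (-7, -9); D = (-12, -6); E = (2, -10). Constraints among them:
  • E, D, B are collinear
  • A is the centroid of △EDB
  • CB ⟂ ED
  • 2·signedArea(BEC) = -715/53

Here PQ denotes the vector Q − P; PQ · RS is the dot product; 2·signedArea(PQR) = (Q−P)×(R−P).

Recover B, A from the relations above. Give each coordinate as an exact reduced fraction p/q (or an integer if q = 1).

1. B_x = -349/53  [E, D, B are collinear ∩ CB ⟂ ED]
2. B_y = -400/53  [E, D, B are collinear ∩ CB ⟂ ED]
   → B = (-349/53, -400/53)
3. A_x = -293/53  [A is the centroid of △EDB]
4. A_y = -416/53  [A is the centroid of △EDB]
   → A = (-293/53, -416/53)

A = (-293/53, -416/53)
B = (-349/53, -400/53)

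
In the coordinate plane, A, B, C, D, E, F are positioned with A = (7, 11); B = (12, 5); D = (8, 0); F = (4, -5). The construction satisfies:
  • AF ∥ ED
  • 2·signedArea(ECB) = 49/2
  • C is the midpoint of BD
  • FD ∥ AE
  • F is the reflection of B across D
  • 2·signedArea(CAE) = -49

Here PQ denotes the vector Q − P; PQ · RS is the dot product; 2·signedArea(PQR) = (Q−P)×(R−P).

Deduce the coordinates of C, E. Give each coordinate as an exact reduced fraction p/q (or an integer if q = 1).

C = (10, 5/2)
E = (11, 16)

1. C_x = 10  [C is the midpoint of BD]
2. C_y = 5/2  [C is the midpoint of BD]
   → C = (10, 5/2)
3. E_x = 11  [AF ∥ ED ∩ FD ∥ AE]
4. E_y = 16  [AF ∥ ED ∩ FD ∥ AE]
   → E = (11, 16)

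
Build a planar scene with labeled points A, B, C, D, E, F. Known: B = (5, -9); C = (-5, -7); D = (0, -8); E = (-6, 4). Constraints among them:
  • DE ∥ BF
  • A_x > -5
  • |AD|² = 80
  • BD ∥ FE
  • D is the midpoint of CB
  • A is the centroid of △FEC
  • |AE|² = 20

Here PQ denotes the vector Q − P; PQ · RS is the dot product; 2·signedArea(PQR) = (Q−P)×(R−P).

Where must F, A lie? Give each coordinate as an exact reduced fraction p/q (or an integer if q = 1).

A = (-4, 0)
F = (-1, 3)

1. F_x = -1  [BD ∥ FE ∩ DE ∥ BF]
2. F_y = 3  [BD ∥ FE ∩ DE ∥ BF]
   → F = (-1, 3)
3. A_x = -4  [A is the centroid of △FEC]
4. A_y = 0  [A is the centroid of △FEC]
   → A = (-4, 0)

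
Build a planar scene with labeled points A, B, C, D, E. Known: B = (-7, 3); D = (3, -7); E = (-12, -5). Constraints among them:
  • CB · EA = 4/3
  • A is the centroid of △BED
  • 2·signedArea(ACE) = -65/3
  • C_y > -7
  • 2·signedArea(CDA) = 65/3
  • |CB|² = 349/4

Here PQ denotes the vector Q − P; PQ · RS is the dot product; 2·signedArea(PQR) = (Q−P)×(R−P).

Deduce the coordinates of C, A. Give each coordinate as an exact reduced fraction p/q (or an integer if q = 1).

1. A_x = -16/3  [A is the centroid of △BED]
2. A_y = -3  [A is the centroid of △BED]
   → A = (-16/3, -3)
3. C_x = -9/2  [CB · EA = 4/3 ∩ 2·signedArea(ACE) = -65/3]
4. C_y = -6  [CB · EA = 4/3 ∩ 2·signedArea(ACE) = -65/3]
   → C = (-9/2, -6)

A = (-16/3, -3)
C = (-9/2, -6)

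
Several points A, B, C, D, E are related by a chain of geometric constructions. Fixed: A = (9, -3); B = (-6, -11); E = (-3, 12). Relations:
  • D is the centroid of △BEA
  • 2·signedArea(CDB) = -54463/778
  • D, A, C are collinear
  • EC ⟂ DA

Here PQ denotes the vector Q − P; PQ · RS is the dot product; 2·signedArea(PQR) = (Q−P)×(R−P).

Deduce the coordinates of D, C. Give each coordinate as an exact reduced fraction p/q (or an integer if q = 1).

C = (-4581/778, 669/778)
D = (0, -2/3)

1. D_x = 0  [D is the centroid of △BEA]
2. D_y = -2/3  [D is the centroid of △BEA]
   → D = (0, -2/3)
3. C_x = -4581/778  [D, A, C are collinear ∩ EC ⟂ DA]
4. C_y = 669/778  [D, A, C are collinear ∩ EC ⟂ DA]
   → C = (-4581/778, 669/778)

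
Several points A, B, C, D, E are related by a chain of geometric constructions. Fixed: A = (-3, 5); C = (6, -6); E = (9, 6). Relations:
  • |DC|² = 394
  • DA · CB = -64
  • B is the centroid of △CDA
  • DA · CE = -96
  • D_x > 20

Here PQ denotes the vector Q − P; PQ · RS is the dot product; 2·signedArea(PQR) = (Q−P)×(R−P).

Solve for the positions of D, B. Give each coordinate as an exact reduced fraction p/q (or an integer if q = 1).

1. D_x = 21  [line -3·x + -12·y + 147 = 0 ∩ |DC|² = 394]
2. D_y = 7  [line -3·x + -12·y + 147 = 0 ∩ |DC|² = 394]
   → D = (21, 7)
3. B_x = 8  [DA · CB = -64 ∩ B is the centroid of △CDA]
4. B_y = 2  [DA · CB = -64 ∩ B is the centroid of △CDA]
   → B = (8, 2)

B = (8, 2)
D = (21, 7)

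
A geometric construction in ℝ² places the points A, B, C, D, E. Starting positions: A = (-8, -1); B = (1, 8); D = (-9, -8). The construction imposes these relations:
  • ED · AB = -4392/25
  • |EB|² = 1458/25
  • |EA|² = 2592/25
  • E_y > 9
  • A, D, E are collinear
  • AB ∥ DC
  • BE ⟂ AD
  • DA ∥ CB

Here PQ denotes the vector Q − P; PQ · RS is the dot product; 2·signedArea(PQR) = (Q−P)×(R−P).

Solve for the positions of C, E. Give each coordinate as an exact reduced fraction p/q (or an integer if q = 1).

C = (0, 1)
E = (-164/25, 227/25)

1. C_x = 0  [DA ∥ CB ∩ AB ∥ DC]
2. C_y = 1  [DA ∥ CB ∩ AB ∥ DC]
   → C = (0, 1)
3. E_x = -164/25  [A, D, E are collinear ∩ BE ⟂ AD]
4. E_y = 227/25  [A, D, E are collinear ∩ BE ⟂ AD]
   → E = (-164/25, 227/25)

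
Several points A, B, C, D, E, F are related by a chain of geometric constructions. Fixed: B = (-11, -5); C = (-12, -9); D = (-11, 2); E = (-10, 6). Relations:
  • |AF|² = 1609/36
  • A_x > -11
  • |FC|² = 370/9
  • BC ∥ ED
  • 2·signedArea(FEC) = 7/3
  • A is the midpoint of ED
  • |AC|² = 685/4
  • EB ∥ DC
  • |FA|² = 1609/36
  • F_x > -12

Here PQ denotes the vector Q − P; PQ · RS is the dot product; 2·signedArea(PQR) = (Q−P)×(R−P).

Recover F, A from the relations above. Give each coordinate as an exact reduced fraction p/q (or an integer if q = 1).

A = (-21/2, 4)
F = (-11, -8/3)

1. F_x = -11  [line 15·x + -2·y + 479/3 = 0 ∩ |FC|² = 370/9]
2. F_y = -8/3  [line 15·x + -2·y + 479/3 = 0 ∩ |FC|² = 370/9]
   → F = (-11, -8/3)
3. A_x = -21/2  [A is the midpoint of ED]
4. A_y = 4  [A is the midpoint of ED]
   → A = (-21/2, 4)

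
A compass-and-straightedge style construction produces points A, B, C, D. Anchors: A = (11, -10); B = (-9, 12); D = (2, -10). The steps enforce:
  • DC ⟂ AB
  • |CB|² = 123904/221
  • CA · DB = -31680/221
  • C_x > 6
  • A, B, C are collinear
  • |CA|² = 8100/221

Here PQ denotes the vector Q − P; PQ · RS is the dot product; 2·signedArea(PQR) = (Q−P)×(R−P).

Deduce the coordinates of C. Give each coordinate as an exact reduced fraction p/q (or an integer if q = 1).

1. C_x = 1531/221  [A, B, C are collinear ∩ DC ⟂ AB]
2. C_y = -1220/221  [A, B, C are collinear ∩ DC ⟂ AB]
   → C = (1531/221, -1220/221)

C = (1531/221, -1220/221)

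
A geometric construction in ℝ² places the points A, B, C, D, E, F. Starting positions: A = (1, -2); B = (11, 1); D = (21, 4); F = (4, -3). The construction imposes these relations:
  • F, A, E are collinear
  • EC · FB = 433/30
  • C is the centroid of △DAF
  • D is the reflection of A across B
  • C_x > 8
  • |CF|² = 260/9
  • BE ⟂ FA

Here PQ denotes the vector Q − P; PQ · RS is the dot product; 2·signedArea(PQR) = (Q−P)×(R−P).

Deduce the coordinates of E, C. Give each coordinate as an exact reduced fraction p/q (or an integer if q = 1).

1. E_x = 91/10  [F, A, E are collinear ∩ BE ⟂ FA]
2. E_y = -47/10  [F, A, E are collinear ∩ BE ⟂ FA]
   → E = (91/10, -47/10)
3. C_x = 26/3  [C is the centroid of △DAF]
4. C_y = -1/3  [C is the centroid of △DAF]
   → C = (26/3, -1/3)

C = (26/3, -1/3)
E = (91/10, -47/10)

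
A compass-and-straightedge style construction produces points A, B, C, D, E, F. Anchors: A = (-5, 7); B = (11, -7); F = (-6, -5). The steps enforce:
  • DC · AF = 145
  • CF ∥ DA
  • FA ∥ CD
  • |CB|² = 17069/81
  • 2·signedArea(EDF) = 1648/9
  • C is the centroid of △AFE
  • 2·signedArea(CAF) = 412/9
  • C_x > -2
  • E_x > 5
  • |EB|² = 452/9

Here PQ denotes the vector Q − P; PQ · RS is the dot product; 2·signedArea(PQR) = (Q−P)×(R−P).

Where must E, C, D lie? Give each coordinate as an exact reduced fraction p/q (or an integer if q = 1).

C = (-16/9, -1/9)
D = (-7/9, 107/9)
E = (17/3, -7/3)

1. C_x = -16/9  [line 12·x + -1·y + 191/9 = 0 ∩ |CB|² = 17069/81]
2. C_y = -1/9  [line 12·x + -1·y + 191/9 = 0 ∩ |CB|² = 17069/81]
   → C = (-16/9, -1/9)
3. D_x = -7/9  [CF ∥ DA ∩ FA ∥ CD]
4. D_y = 107/9  [CF ∥ DA ∩ FA ∥ CD]
   → D = (-7/9, 107/9)
5. E_x = 17/3  [2·signedArea(EDF) = 1648/9 ∩ C is the centroid of △AFE]
6. E_y = -7/3  [2·signedArea(EDF) = 1648/9 ∩ C is the centroid of △AFE]
   → E = (17/3, -7/3)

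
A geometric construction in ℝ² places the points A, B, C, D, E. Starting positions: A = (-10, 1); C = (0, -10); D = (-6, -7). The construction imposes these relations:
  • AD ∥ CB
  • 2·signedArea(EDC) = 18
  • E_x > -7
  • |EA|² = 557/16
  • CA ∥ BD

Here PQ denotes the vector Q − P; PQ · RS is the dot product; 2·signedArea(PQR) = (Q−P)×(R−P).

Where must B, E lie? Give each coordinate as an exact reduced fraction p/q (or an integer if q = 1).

1. B_x = 4  [CA ∥ BD ∩ AD ∥ CB]
2. B_y = -18  [CA ∥ BD ∩ AD ∥ CB]
   → B = (4, -18)
3. E_x = -13/2  [line 3·x + 6·y + 42 = 0 ∩ |EA|² = 557/16]
4. E_y = -15/4  [line 3·x + 6·y + 42 = 0 ∩ |EA|² = 557/16]
   → E = (-13/2, -15/4)

B = (4, -18)
E = (-13/2, -15/4)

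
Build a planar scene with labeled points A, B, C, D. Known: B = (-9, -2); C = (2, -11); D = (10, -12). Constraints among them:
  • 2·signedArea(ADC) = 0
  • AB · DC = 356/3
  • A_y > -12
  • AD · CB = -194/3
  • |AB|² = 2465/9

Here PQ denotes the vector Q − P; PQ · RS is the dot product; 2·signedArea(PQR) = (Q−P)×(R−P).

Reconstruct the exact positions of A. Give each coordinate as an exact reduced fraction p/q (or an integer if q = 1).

1. A_x = 14/3  [2·signedArea(ADC) = 0 ∩ AB · DC = 356/3]
2. A_y = -34/3  [2·signedArea(ADC) = 0 ∩ AB · DC = 356/3]
   → A = (14/3, -34/3)

A = (14/3, -34/3)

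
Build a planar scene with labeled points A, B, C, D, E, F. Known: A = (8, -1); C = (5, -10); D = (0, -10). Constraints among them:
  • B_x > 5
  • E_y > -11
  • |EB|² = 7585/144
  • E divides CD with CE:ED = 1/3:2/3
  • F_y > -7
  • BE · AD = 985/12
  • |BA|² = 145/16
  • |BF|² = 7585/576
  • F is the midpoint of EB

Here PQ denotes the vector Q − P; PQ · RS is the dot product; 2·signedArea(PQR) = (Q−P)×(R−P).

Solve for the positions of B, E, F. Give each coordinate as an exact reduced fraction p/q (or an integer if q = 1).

B = (6, -13/4)
E = (10/3, -10)
F = (14/3, -53/8)

1. E_x = 10/3  [E divides CD with CE:ED = 1/3:2/3]
2. E_y = -10  [E divides CD with CE:ED = 1/3:2/3]
   → E = (10/3, -10)
3. B_x = 6  [line 8·x + 9·y + -75/4 = 0 ∩ |BA|² = 145/16]
4. B_y = -13/4  [line 8·x + 9·y + -75/4 = 0 ∩ |BA|² = 145/16]
   → B = (6, -13/4)
5. F_x = 14/3  [F is the midpoint of EB]
6. F_y = -53/8  [F is the midpoint of EB]
   → F = (14/3, -53/8)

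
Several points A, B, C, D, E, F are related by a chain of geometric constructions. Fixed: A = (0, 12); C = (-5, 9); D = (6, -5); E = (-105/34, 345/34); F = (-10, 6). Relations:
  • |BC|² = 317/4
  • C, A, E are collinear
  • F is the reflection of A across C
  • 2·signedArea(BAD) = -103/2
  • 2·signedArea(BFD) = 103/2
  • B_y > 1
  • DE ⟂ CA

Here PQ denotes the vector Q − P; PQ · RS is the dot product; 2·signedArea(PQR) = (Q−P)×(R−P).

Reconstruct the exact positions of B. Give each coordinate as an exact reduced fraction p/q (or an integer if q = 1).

1. B_x = 1/2  [2·signedArea(BFD) = 103/2 ∩ 2·signedArea(BAD) = -103/2]
2. B_y = 2  [2·signedArea(BFD) = 103/2 ∩ 2·signedArea(BAD) = -103/2]
   → B = (1/2, 2)

B = (1/2, 2)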